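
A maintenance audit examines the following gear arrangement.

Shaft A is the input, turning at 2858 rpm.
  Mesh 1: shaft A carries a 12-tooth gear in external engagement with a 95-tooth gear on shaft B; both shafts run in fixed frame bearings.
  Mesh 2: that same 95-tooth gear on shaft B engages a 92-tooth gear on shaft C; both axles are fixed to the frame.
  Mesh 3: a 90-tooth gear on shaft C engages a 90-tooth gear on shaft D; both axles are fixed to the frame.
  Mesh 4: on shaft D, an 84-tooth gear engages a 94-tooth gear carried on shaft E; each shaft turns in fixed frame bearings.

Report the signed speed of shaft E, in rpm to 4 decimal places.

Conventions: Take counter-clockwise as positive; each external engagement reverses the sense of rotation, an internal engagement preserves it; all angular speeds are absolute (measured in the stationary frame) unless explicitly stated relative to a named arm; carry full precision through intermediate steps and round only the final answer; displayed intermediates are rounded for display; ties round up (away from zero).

topology: fixed-axis compound train — 4 meshes, A→E
mesh 1 [12T→95T]: ω = 2858.0000×12/95 = 361.0105 rpm, sense flips to −
mesh 2 [95T→92T]: ω = 361.0105×95/92 = 372.7826 rpm, sense flips to +
mesh 3 [90T→90T]: ω = 372.7826×90/90 = 372.7826 rpm, sense flips to −
mesh 4 [84T→94T]: ω = 372.7826×84/94 = 333.1249 rpm, sense flips to +
signed output speed = +333.1249 rpm

+333.1249 rpm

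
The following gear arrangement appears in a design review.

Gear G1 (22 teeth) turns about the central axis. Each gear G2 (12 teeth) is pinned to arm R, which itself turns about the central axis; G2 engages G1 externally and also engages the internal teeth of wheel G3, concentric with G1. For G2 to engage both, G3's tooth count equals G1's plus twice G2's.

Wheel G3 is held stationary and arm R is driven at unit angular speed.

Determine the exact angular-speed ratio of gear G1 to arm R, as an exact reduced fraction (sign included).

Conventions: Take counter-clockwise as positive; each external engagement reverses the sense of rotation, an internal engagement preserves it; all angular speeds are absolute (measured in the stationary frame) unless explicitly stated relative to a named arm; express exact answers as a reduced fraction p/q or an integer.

34/11

topology: planetary set — G1 22T / G2 12T / G3 46T, arm = carrier (Willis)
ring teeth: 22 + 2·12 = 46
22(ω_sun−ω_arm) = −46(ω_ring−ω_arm),  ω_ring = 0, ω_arm = 1
ω_sun = 1 − (46/22)(0−1) = 34/11
ω_out/ω_in = 34/11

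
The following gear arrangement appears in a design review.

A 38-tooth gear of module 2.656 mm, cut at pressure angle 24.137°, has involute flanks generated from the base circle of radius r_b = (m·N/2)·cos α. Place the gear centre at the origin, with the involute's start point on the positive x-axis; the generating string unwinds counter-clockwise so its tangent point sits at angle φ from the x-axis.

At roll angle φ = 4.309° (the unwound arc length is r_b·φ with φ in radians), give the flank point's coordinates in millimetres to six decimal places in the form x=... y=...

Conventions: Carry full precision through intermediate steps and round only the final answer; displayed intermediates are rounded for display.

x=46.181998 y=0.006526

recognized (one wheel, involute flank): single-mesh tooth geometry, m = 2.656, N = 38
pitch radius r_p = m·N/2 = 2.656·38/2 = 50.464000
base radius r_b = r_p·cos α = 50.464000·cos 24.137° = 46.051948
roll angle φ = 4.309° = 0.07520624 rad
x = r_b·(cos φ + φ·sin φ) = 46.181998
y = r_b·(sin φ − φ·cos φ) = 0.006526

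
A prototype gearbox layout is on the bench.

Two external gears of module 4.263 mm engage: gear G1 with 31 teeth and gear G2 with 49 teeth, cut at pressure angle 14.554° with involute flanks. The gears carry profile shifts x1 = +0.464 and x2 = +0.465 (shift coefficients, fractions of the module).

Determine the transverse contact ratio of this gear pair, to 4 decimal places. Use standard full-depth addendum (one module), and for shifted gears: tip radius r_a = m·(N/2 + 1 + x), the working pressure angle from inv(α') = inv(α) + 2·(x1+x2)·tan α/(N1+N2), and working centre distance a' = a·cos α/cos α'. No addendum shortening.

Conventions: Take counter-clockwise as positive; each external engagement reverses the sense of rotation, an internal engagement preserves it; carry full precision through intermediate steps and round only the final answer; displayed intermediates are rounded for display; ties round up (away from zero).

1.8307

single-mesh involute tooth geometry (31T engaging 49T at module 4.263)
base radii: r_b1 = 63.956187, r_b2 = 101.092037
tip radii: r_a1 = 72.317532, r_a2 = 110.688795
inv(α') = inv(14.554°) + 2·(+0.464+0.465)·tan α/(31+49) = 0.01163788  ⇒  α' = 18.46331°
a' = a·cos α / cos α' = 170.5200·cos 14.554°/cos 18.46331° = 174.004839
action lengths: √(r_a1²−r_b1²) = 33.755468, √(r_a2²−r_b2²) = 45.082252
base pitch p_b = π·m·cos α = 12.962857
CR = (33.755468 + 45.082252 − 174.004839·sin 18.46331°)/12.962857 = 1.830680
contact ratio ≈ 1.8307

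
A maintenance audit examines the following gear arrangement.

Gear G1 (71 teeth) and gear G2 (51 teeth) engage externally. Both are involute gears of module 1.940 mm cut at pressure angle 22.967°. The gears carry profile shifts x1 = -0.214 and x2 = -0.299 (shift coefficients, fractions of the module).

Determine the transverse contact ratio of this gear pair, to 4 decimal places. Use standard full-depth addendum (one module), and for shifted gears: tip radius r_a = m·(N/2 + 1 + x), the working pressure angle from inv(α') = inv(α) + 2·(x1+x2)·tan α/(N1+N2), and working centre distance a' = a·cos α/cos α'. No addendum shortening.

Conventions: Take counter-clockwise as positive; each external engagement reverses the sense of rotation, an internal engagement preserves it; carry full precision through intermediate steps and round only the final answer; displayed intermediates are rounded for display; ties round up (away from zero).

1.7173

single-mesh involute tooth geometry (71T engaging 51T at module 1.940)
base radii: r_b1 = 63.410658, r_b2 = 45.548501
tip radii: r_a1 = 70.394840, r_a2 = 50.829940
inv(α') = inv(22.967°) + 2·(-0.214-0.299)·tan α/(71+51) = 0.01938143  ⇒  α' = 21.76115°
a' = a·cos α / cos α' = 118.3400·cos 22.967°/cos 21.76115° = 117.319661
action lengths: √(r_a1²−r_b1²) = 30.569953, √(r_a2²−r_b2²) = 22.561403
base pitch p_b = π·m·cos α = 5.611562
CR = (30.569953 + 22.561403 − 117.319661·sin 21.76115°)/5.611562 = 1.717254
contact ratio ≈ 1.7173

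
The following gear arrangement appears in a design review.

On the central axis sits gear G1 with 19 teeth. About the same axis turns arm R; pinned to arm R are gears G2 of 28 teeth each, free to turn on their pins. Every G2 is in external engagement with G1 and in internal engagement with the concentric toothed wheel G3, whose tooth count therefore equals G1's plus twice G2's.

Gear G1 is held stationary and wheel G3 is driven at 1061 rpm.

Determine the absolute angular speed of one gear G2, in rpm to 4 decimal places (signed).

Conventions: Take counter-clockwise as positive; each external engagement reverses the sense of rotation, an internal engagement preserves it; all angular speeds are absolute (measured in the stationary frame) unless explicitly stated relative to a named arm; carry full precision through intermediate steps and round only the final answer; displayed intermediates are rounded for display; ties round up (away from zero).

+1420.9821 rpm

topology: planetary set — G1 19T / G2 28T / G3 75T, arm = carrier (Willis)
normalise by the input: solve with ω_ring = 1, then scale by 1061 rpm
ring teeth: 19 + 2·28 = 75
19(ω_sun−ω_arm) = −75(ω_ring−ω_arm),  ω_sun = 0, ω_ring = 1
19(0−ω_arm) = −75(1−ω_arm)  ⇒  94·ω_arm = 75  ⇒  ω_arm = 75/94
sun–planet mesh: 19·(0−75/94) = −28·(ω_p−ω_arm)  ⇒  ω_p−ω_arm = 1425/2632
ω_p = 75/94 + 1425/2632 = 75/56
scale: ω_p = 75/56 × 1061 rpm = +1420.9821 rpm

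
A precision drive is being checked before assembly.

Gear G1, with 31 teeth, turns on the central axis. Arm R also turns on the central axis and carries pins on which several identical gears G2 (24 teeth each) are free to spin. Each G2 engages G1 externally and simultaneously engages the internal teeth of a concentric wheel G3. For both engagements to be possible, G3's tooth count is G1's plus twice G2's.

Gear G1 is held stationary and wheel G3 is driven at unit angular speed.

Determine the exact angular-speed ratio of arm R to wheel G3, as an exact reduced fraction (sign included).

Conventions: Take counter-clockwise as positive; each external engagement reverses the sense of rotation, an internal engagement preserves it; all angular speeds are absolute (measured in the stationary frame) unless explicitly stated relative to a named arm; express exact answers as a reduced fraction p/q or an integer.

79/110

topology: planetary set — G1 31T / G2 24T / G3 79T, arm = carrier (Willis)
ring teeth: 31 + 2·24 = 79
31(ω_sun−ω_arm) = −79(ω_ring−ω_arm),  ω_sun = 0, ω_ring = 1
31(0−ω_arm) = −79(1−ω_arm)  ⇒  110·ω_arm = 79  ⇒  ω_arm = 79/110
ω_out/ω_in = 79/110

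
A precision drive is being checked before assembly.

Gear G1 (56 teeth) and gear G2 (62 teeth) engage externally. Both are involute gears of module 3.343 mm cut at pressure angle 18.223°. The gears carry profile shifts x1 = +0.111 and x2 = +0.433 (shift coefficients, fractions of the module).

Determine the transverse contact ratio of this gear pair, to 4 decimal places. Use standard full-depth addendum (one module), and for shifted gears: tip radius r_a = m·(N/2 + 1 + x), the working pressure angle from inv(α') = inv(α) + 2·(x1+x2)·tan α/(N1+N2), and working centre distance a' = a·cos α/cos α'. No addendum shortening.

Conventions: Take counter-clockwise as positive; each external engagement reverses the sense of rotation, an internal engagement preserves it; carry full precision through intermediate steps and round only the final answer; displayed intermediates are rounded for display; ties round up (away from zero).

topology: single-mesh involute geometry — m = 3.343, 56T/62T pair
base radii: r_b1 = 88.909441, r_b2 = 98.435452
tip radii: r_a1 = 97.318073, r_a2 = 108.423519
inv(α') = inv(18.223°) + 2·(+0.111+0.433)·tan α/(56+62) = 0.01421239  ⇒  α' = 19.69572°
a' = a·cos α / cos α' = 197.2370·cos 18.223°/cos 19.69572° = 198.986448
action lengths: √(r_a1²−r_b1²) = 39.571690, √(r_a2²−r_b2²) = 45.454606
base pitch p_b = π·m·cos α = 9.975616
CR = (39.571690 + 45.454606 − 198.986448·sin 19.69572°)/9.975616 = 1.800682
contact ratio ≈ 1.8007

1.8007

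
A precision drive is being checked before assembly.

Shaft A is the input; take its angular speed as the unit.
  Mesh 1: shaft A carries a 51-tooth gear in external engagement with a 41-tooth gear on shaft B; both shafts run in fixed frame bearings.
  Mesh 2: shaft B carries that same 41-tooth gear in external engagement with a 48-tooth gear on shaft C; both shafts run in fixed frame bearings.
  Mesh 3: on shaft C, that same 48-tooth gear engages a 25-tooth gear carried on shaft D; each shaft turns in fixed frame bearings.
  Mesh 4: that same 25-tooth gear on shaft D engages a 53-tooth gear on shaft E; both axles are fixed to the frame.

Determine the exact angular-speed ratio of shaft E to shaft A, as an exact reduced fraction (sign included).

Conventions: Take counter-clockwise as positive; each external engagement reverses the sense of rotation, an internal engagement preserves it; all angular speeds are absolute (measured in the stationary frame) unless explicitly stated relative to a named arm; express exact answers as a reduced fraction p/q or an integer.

class = fixed-axis compound train [4 meshes; 4 ratios multiply, 4 sense flips]
mesh 1 [51T→41T]: running ratio 51/41, sense −
mesh 2 [41T→48T]: running ratio 17/16, sense +
mesh 3 [48T→25T]: running ratio 51/25, sense −
mesh 4 [25T→53T]: running ratio 51/53, sense +
ω_out/ω_in = 51/53

51/53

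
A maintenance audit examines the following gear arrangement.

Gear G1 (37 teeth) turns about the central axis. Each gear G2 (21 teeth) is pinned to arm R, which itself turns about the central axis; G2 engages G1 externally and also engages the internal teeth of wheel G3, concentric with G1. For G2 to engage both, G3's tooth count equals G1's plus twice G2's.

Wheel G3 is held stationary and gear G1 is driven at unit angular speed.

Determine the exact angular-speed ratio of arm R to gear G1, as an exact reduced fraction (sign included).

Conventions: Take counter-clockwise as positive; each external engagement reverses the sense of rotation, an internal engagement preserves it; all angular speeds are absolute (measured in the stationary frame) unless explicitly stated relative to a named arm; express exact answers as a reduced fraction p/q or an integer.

recognized (axles ride arm R): planetary set, 37/21/79 teeth
ring teeth: 37 + 2·21 = 79
37(ω_sun−ω_arm) = −79(ω_ring−ω_arm),  ω_ring = 0, ω_sun = 1
37(1−ω_arm) = −79(0−ω_arm)  ⇒  116·ω_arm = 37  ⇒  ω_arm = 37/116
ω_out/ω_in = 37/116

37/116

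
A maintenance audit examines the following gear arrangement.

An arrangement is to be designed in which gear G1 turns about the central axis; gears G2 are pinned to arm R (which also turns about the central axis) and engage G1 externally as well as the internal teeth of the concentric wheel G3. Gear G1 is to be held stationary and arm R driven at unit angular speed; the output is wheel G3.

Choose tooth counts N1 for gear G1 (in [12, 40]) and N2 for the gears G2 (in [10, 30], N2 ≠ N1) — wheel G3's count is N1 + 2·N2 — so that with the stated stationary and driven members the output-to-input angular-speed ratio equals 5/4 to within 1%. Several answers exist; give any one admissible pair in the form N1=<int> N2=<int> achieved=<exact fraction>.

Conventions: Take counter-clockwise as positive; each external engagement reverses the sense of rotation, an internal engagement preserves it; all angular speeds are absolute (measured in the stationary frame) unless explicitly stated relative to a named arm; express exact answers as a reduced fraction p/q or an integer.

N1=12 N2=18 achieved=5/4

planetary set to be sized for 5/4 (Willis relation)
Willis with ω_sun = 0: ω_ring/ω_arm = (N1+N3)/N3; set equal to 5/4  ⇒  N3/N1 = 1/(5/4 − 1) = 4
N3 = N1 + 2·N2  ⇒  N2/N1 = (N3/N1 − 1)/2 = (4 − 1)/2 = 3/2
smallest multiple with N1 ≥ 12 and N2 ≥ 10: k = 6  ⇒  N1 = 6·2 = 12, N2 = 6·3 = 18 (N1 ≤ 40, N2 ≤ 30, N2 ≠ N1 ✓), N3 = 12 + 2·18 = 48
check: (N1+N3)/N3 with N1 = 12, N3 = 48 gives 5/4; |achieved − target| = 0 ≤ 1/80 ✓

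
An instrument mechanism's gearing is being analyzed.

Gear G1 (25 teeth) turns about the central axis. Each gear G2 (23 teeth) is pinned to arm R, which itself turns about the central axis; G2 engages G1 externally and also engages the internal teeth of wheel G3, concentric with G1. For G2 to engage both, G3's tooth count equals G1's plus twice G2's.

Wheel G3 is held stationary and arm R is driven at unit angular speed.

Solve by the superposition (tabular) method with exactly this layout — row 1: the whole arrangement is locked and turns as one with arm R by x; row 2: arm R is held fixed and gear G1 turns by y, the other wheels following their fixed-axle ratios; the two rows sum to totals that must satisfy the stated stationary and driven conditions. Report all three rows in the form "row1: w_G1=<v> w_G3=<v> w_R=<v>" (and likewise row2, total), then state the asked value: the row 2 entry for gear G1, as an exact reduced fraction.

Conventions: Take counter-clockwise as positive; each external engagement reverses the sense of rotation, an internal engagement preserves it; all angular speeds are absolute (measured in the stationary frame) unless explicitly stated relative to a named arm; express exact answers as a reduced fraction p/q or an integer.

topology: planetary set — G1 25T / G2 23T / G3 71T, arm = carrier (Willis)
superposition row 1 [locked train]: every member turns x
row 2: sun turns y, ring = −(25/71)·y, arm 0
boundary: total ω_ring = x − (25/71)·y = 0 and total ω_arm = x = 1  ⇒  y = 71/25, x = 1
row 2 ring = −(25/71)·71/25 = -1
totals (row 1 + row 2): sun 1 + 71/25 = 96/25, ring 1 + (-1) = 0, arm 1 + 0 = 1
asked cell (row2, sun) = 71/25

row1: w_G1=1 w_G3=1 w_R=1
row2: w_G1=71/25 w_G3=-1 w_R=0
total: w_G1=96/25 w_G3=0 w_R=1
asked value: 71/25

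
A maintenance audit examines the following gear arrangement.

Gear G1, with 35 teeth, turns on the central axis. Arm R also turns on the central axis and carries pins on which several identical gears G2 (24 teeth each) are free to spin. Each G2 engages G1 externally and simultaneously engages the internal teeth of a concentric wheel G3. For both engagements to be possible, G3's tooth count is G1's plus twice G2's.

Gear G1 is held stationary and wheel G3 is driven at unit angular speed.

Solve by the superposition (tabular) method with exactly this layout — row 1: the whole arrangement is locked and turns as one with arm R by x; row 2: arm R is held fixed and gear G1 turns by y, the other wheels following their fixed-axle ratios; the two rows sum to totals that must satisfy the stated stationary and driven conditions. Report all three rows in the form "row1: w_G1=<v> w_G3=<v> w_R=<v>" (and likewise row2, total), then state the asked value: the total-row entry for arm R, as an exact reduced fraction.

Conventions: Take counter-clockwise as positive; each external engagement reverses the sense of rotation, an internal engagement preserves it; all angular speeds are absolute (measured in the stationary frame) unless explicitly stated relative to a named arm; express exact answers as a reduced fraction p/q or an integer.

topology: planetary set — G1 35T / G2 24T / G3 83T, arm = carrier (Willis)
row 1 (train locked, turned with arm): all members turn x
row 2 (arm held, sun turns y): ω_ring = −(35/83)·y, ω_arm = 0
boundary: total ω_sun = x + y = 0 and total ω_ring = x − (35/83)·y = 1  ⇒  y = -83/118, x = 83/118
row 2 ring = −(35/83)·(-83/118) = 35/118
totals (row 1 + row 2): sun 83/118 + (-83/118) = 0, ring 83/118 + 35/118 = 1, arm 83/118 + 0 = 83/118
asked cell (total, arm) = 83/118

row1: w_G1=83/118 w_G3=83/118 w_R=83/118
row2: w_G1=-83/118 w_G3=35/118 w_R=0
total: w_G1=0 w_G3=1 w_R=83/118
asked value: 83/118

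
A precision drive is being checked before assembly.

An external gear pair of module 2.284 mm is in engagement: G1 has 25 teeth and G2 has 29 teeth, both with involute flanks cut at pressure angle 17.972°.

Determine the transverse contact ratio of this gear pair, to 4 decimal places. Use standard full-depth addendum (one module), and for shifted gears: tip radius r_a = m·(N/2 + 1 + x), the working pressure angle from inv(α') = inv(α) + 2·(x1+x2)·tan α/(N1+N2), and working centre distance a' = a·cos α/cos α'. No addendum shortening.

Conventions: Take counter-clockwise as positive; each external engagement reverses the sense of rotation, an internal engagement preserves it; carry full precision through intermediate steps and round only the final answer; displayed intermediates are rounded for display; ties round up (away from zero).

class = single-mesh tooth geometry [involute pair 25T × 29T, m = 2.284]
base radii: r_b1 = 27.156972, r_b2 = 31.502087
tip radii: r_a1 = 30.834000, r_a2 = 35.402000
no profile shift: α' = α, a' = a
action lengths: √(r_a1²−r_b1²) = 14.602549, √(r_a2²−r_b2²) = 16.153022
base pitch p_b = π·m·cos α = 6.825291
CR = (14.602549 + 16.153022 − 61.668000·sin 17.97200°)/6.825291 = 1.718282
contact ratio ≈ 1.7183

1.7183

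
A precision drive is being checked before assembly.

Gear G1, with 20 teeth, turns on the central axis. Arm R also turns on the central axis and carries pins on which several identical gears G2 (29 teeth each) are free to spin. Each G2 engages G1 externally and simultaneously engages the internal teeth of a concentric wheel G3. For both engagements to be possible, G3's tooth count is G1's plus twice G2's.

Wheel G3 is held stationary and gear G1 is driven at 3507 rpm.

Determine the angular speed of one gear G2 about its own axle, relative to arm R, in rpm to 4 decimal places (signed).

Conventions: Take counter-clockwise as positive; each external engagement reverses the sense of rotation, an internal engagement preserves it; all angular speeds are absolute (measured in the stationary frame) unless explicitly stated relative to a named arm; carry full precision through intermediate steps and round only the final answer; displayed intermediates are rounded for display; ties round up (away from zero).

planetary set (20T centre, 29T on arm, 78T internal) — Willis relation
normalise by the input: solve with ω_sun = 1, then scale by 3507 rpm
ring teeth: 20 + 2·29 = 78
20(ω_sun−ω_arm) = −78(ω_ring−ω_arm),  ω_ring = 0, ω_sun = 1
20(1−ω_arm) = −78(0−ω_arm)  ⇒  98·ω_arm = 20  ⇒  ω_arm = 10/49
sun–planet mesh: 20·(1−10/49) = −29·(ω_p−ω_arm)  ⇒  ω_p−ω_arm = -780/1421
scale: ω_p−ω_arm = -780/1421 × 3507 rpm = -1925.0246 rpm

-1925.0246 rpm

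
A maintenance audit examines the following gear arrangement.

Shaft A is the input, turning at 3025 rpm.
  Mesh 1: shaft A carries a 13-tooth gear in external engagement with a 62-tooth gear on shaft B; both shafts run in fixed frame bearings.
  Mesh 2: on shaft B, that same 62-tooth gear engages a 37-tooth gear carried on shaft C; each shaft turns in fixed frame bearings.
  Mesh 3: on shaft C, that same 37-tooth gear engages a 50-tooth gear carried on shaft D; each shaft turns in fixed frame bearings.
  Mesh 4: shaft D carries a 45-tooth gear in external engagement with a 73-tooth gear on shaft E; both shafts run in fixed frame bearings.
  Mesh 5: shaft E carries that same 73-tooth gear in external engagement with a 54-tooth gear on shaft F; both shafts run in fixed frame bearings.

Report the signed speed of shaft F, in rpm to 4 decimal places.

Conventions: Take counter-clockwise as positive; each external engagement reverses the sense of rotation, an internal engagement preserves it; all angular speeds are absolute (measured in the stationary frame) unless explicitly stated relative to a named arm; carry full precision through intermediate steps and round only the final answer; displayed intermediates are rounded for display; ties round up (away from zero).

class = fixed-axis compound train [5 meshes; 5 ratios multiply, 5 sense flips]
mesh 1 [13T→62T]: ω = 3025.0000×13/62 = 634.2742 rpm, sense flips to −
mesh 2 [62T→37T]: ω = 634.2742×62/37 = 1062.8378 rpm, sense flips to +
mesh 3 [37T→50T]: ω = 1062.8378×37/50 = 786.5000 rpm, sense flips to −
mesh 4 [45T→73T]: ω = 786.5000×45/73 = 484.8288 rpm, sense flips to +
mesh 5 [73T→54T]: ω = 484.8288×73/54 = 655.4167 rpm, sense flips to −
signed output speed = -655.4167 rpm

-655.4167 rpm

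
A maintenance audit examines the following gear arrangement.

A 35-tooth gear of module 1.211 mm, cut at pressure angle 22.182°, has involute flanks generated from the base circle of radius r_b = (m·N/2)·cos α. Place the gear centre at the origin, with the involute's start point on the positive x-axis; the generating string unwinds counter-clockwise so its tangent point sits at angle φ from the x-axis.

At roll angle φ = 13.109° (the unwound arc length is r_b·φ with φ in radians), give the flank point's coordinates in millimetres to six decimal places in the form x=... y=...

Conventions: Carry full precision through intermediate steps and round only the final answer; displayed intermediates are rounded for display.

x=20.130957 y=0.077935

class = single-mesh tooth geometry [base-circle involute, m = 1.211, 35T]
pitch radius r_p = m·N/2 = 1.211·35/2 = 21.192500
base radius r_b = r_p·cos α = 21.192500·cos 22.182° = 19.624027
roll angle φ = 13.109° = 0.22879521 rad
x = r_b·(cos φ + φ·sin φ) = 20.130957
y = r_b·(sin φ − φ·cos φ) = 0.077935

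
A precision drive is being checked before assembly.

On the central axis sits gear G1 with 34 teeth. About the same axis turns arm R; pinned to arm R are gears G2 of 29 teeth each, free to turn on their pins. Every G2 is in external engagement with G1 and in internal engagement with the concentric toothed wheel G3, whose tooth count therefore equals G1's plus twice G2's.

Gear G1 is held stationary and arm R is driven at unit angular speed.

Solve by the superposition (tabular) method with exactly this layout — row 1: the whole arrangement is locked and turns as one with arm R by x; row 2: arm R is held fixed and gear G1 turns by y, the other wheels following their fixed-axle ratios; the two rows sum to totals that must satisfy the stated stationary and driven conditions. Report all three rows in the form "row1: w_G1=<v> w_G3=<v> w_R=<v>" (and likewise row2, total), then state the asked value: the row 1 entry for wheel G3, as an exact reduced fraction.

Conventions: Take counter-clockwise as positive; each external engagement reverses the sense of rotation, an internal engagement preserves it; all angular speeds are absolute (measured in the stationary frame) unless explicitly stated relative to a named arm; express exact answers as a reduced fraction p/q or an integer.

class = planetary set [G3 = 34+2·29 = 92; Willis about the carrier]
row 1 (train locked, turned with arm): all members turn x
row 2 (arm held, sun turns y): ω_ring = −(34/92)·y, ω_arm = 0
boundary: total ω_sun = x + y = 0 and total ω_arm = x = 1  ⇒  y = -1, x = 1
row 2 ring = −(34/92)·(-1) = 17/46
totals (row 1 + row 2): sun 1 + (-1) = 0, ring 1 + 17/46 = 63/46, arm 1 + 0 = 1
asked cell (row1, ring) = 1

row1: w_G1=1 w_G3=1 w_R=1
row2: w_G1=-1 w_G3=17/46 w_R=0
total: w_G1=0 w_G3=63/46 w_R=1
asked value: 1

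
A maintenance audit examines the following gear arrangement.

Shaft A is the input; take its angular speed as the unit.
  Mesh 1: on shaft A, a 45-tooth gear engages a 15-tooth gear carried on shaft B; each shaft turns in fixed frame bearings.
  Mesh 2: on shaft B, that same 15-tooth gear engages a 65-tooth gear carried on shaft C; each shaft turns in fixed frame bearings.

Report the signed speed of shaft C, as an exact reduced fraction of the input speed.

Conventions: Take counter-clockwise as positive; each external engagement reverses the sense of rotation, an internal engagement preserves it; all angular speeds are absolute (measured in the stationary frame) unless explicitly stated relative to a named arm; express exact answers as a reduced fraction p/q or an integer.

2-mesh fixed-axis compound train (all bearings frame-fixed)
mesh 1 [45T→15T]: |ω|/ω_in = 1×45/15 = 3, sense flips to −
mesh 2 [15T→65T]: |ω|/ω_in = 3×15/65 = 9/13, sense flips to +
signed output speed (× input speed) = 9/13

9/13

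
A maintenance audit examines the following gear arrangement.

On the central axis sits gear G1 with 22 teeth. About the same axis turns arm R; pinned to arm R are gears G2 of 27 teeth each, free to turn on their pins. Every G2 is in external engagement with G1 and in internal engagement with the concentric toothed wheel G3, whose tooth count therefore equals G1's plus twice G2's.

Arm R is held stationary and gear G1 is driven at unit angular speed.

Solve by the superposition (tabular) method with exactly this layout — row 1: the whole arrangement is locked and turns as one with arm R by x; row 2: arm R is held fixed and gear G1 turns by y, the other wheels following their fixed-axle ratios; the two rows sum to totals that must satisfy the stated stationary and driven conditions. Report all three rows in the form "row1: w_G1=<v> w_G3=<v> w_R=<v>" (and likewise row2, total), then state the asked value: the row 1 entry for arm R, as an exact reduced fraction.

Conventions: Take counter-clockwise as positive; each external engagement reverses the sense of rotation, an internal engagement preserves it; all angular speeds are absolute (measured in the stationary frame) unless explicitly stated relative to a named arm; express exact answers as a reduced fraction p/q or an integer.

planetary set (22T centre, 27T on arm, 76T internal) — Willis relation
row 1 (train locked, turned with arm): all members turn x
row 2 — arm fixed, fixed-axis ratios: sun y, ring −(22/76)·y, arm 0
boundary: total ω_arm = x = 0 and total ω_sun = x + y = 1  ⇒  y = 1, x = 0
row 2 ring = −(22/76)·1 = -11/38
totals (row 1 + row 2): sun 0 + 1 = 1, ring 0 + (-11/38) = -11/38, arm 0 + 0 = 0
asked cell (row1, arm) = 0

row1: w_G1=0 w_G3=0 w_R=0
row2: w_G1=1 w_G3=-11/38 w_R=0
total: w_G1=1 w_G3=-11/38 w_R=0
asked value: 0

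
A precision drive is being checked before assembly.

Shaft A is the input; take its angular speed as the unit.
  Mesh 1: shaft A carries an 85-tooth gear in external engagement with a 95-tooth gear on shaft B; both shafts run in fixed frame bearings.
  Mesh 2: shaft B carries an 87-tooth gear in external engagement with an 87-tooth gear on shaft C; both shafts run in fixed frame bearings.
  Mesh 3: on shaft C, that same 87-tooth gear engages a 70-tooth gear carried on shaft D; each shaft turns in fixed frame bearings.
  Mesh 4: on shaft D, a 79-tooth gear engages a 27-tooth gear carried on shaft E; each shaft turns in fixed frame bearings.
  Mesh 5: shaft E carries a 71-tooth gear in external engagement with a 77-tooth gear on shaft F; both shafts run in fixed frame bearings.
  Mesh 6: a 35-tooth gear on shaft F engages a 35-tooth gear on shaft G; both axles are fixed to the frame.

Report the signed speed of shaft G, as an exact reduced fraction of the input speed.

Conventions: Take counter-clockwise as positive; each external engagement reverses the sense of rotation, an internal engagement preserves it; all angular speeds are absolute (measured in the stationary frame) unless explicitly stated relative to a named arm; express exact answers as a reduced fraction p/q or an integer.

2765237/921690

6-mesh fixed-axis compound train (all bearings frame-fixed)
mesh 1 [85T→95T]: |ω|/ω_in = 1×85/95 = 17/19, sense flips to −
mesh 2 [87T→87T]: |ω|/ω_in = (17/19)×87/87 = 17/19, sense flips to +
mesh 3 [87T→70T]: |ω|/ω_in = (17/19)×87/70 = 1479/1330, sense flips to −
mesh 4 [79T→27T]: |ω|/ω_in = (1479/1330)×79/27 = 38947/11970, sense flips to +
mesh 5 [71T→77T]: |ω|/ω_in = (38947/11970)×71/77 = 2765237/921690, sense flips to −
mesh 6 [35T→35T]: |ω|/ω_in = (2765237/921690)×35/35 = 2765237/921690, sense flips to +
signed output speed (× input speed) = 2765237/921690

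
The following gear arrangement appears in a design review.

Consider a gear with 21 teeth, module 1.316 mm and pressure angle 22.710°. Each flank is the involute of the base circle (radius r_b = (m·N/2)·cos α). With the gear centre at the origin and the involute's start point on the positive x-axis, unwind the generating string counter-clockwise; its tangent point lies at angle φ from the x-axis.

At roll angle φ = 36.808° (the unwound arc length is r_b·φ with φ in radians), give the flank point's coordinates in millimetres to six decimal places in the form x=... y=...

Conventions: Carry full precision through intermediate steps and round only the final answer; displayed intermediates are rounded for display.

class = single-mesh tooth geometry [base-circle involute, m = 1.316, 21T]
pitch radius r_p = m·N/2 = 1.316·21/2 = 13.818000
base radius r_b = r_p·cos α = 13.818000·cos 22.710° = 12.746700
roll angle φ = 36.808° = 0.64242079 rad
x = r_b·(cos φ + φ·sin φ) = 15.111784
y = r_b·(sin φ − φ·cos φ) = 1.080699

x=15.111784 y=1.080699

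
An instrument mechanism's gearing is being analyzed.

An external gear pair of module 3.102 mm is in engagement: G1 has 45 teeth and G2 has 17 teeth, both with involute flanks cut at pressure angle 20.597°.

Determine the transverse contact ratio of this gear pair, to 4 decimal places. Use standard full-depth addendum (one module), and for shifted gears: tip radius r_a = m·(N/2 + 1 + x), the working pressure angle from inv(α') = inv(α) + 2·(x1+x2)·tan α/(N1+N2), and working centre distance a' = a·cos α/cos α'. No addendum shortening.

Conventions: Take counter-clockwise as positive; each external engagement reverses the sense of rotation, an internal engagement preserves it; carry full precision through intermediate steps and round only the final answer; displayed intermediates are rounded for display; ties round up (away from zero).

recognized (one external pair, fixed centres): single-mesh tooth geometry, m = 3.102, N1 = 45, N2 = 17
base radii: r_b1 = 65.333561, r_b2 = 24.681567
tip radii: r_a1 = 72.897000, r_a2 = 29.469000
no profile shift: α' = α, a' = a
action lengths: √(r_a1²−r_b1²) = 32.334168, √(r_a2²−r_b2²) = 16.101000
base pitch p_b = π·m·cos α = 9.122286
CR = (32.334168 + 16.101000 − 96.162000·sin 20.59700°)/9.122286 = 1.601143
contact ratio ≈ 1.6011

1.6011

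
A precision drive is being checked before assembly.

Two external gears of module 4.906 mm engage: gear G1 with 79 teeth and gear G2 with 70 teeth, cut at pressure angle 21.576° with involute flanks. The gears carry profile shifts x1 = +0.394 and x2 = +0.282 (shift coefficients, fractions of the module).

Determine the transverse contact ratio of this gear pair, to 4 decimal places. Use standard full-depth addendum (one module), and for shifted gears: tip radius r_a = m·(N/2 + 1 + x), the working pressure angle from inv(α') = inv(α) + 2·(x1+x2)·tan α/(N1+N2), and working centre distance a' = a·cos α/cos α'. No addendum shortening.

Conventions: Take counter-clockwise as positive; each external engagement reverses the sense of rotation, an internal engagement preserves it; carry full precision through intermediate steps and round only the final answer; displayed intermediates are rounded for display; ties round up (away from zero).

1.6664

recognized (one external pair, fixed centres): single-mesh tooth geometry, m = 4.906, N1 = 79, N2 = 70
base radii: r_b1 = 180.208462, r_b2 = 159.678384
tip radii: r_a1 = 200.625964, r_a2 = 177.999492
inv(α') = inv(21.576°) + 2·(+0.394+0.282)·tan α/(79+70) = 0.02245949  ⇒  α' = 22.81078°
a' = a·cos α / cos α' = 365.4970·cos 21.576°/cos 22.81078° = 368.724729
action lengths: √(r_a1²−r_b1²) = 88.179860, √(r_a2²−r_b2²) = 78.655151
base pitch p_b = π·m·cos α = 14.332698
CR = (88.179860 + 78.655151 − 368.724729·sin 22.81078°)/14.332698 = 1.666432
contact ratio ≈ 1.6664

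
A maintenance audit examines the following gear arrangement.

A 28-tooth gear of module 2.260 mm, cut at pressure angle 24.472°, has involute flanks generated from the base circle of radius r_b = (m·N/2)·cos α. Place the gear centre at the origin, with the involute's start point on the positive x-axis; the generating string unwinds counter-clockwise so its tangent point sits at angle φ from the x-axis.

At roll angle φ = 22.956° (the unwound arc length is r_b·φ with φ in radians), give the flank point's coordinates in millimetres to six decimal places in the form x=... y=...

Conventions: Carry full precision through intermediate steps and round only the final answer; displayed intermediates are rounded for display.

class = single-mesh tooth geometry [base-circle involute, m = 2.260, 28T]
pitch radius r_p = m·N/2 = 2.260·28/2 = 31.640000
base radius r_b = r_p·cos α = 31.640000·cos 24.472° = 28.797583
roll angle φ = 22.956° = 0.40065778 rad
x = r_b·(cos φ + φ·sin φ) = 31.017037
y = r_b·(sin φ − φ·cos φ) = 0.607530

x=31.017037 y=0.607530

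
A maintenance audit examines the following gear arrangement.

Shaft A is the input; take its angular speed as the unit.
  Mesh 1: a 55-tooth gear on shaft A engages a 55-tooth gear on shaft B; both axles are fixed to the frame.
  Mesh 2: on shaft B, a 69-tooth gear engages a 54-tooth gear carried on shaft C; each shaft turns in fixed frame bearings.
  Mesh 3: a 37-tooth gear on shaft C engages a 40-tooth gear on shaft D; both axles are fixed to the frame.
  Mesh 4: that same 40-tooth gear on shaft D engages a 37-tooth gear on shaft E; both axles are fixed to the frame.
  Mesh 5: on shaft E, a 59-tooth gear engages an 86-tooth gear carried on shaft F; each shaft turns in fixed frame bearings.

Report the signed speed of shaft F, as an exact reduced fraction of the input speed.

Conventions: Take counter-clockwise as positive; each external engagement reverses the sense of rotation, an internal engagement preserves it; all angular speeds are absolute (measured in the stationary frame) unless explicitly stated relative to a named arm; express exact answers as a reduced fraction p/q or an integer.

5-mesh fixed-axis compound train (all bearings frame-fixed)
mesh 1 [55T→55T]: |ω|/ω_in = 1×55/55 = 1, sense flips to −
mesh 2 [69T→54T]: |ω|/ω_in = 1×69/54 = 23/18, sense flips to +
mesh 3 [37T→40T]: |ω|/ω_in = (23/18)×37/40 = 851/720, sense flips to −
mesh 4 [40T→37T]: |ω|/ω_in = (851/720)×40/37 = 23/18, sense flips to +
mesh 5 [59T→86T]: |ω|/ω_in = (23/18)×59/86 = 1357/1548, sense flips to −
signed output speed (× input speed) = -1357/1548

-1357/1548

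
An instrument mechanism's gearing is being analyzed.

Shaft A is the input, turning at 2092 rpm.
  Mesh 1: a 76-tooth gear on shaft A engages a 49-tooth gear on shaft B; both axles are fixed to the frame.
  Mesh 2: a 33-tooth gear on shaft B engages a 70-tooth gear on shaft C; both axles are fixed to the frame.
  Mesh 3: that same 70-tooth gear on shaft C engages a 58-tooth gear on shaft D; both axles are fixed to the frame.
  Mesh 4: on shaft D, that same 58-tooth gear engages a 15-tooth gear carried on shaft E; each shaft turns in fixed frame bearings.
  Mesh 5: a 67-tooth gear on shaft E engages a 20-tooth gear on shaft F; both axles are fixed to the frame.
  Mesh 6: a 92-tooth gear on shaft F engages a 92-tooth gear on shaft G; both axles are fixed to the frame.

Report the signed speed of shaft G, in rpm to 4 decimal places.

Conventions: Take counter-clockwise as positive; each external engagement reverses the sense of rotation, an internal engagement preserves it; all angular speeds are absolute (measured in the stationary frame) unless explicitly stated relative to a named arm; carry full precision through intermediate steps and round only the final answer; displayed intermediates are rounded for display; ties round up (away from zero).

+23913.6947 rpm

recognized (7 fixed axles, 6 meshes): fixed-axis compound train
mesh 1 [76T→49T]: ω = 2092.0000×76/49 = 3244.7347 rpm, sense flips to −
mesh 2 [33T→70T]: ω = 3244.7347×33/70 = 1529.6606 rpm, sense flips to +
mesh 3 [70T→58T]: ω = 1529.6606×70/58 = 1846.1422 rpm, sense flips to −
mesh 4 [58T→15T]: ω = 1846.1422×58/15 = 7138.4163 rpm, sense flips to +
mesh 5 [67T→20T]: ω = 7138.4163×67/20 = 23913.6947 rpm, sense flips to −
mesh 6 [92T→92T]: ω = 23913.6947×92/92 = 23913.6947 rpm, sense flips to +
signed output speed = +23913.6947 rpm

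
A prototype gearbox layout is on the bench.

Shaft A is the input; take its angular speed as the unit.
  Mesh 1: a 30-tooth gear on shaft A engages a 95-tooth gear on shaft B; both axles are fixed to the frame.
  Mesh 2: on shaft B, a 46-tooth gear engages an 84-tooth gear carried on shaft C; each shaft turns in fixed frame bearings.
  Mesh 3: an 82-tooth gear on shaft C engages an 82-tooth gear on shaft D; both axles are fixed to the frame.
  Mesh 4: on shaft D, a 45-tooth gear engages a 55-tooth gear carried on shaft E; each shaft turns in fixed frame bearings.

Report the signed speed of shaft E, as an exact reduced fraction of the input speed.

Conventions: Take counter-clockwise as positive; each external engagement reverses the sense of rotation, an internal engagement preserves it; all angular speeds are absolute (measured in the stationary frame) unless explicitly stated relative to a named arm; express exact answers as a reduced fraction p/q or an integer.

207/1463

4-mesh fixed-axis compound train (all bearings frame-fixed)
mesh 1 [30T→95T]: |ω|/ω_in = 1×30/95 = 6/19, sense flips to −
mesh 2 [46T→84T]: |ω|/ω_in = (6/19)×46/84 = 23/133, sense flips to +
mesh 3 [82T→82T]: |ω|/ω_in = (23/133)×82/82 = 23/133, sense flips to −
mesh 4 [45T→55T]: |ω|/ω_in = (23/133)×45/55 = 207/1463, sense flips to +
signed output speed (× input speed) = 207/1463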